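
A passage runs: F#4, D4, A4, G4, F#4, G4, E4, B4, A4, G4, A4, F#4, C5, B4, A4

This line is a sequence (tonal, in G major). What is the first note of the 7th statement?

The 5-note cells begin on F#4, G4, A4 — each up a 2nd from the last.
Extending the heads up a 2nd: B4 → C5 → D5 → E5.

E5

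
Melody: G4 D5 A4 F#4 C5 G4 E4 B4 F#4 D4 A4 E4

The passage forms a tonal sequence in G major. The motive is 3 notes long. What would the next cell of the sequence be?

C4 G4 D4

Taking 3-note groups, the heads are G4, F#4, E4, D4: the pattern moves down a 2nd.
Statement 5 starts on C4 and keeps the same diatonic contour: C4 G4 D4.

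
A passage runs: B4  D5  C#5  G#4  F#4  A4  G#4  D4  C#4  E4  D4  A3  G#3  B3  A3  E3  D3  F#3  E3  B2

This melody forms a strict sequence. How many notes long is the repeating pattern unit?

4

Try groups of 4 (5 cells in 20 notes):
B4 D5 C#5 G#4 | F#4 A4 G#4 D4 | C#4 E4 D4 A3 | G#3 B3 A3 E3 | D3 F#3 E3 B2
Each cell is the previous one down a 4th — so the unit is 4 notes.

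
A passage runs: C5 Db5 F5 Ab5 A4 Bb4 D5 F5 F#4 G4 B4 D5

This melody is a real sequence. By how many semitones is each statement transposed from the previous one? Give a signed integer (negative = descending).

-3

Unit = 4 notes; the statements start on C5, A4, F#4, moving down a 3rd each time.
C5→A4 is 69 − 72 = -3 semitones.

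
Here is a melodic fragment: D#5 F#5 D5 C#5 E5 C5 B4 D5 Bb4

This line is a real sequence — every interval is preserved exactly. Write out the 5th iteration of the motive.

With a 3-note motive the entries are D#5, C#5, B4, each down a 2nd from the previous.
Carrying on: A4 → G4.
From G4 the exact shape gives G4 Bb4 Gb4.

G4 Bb4 Gb4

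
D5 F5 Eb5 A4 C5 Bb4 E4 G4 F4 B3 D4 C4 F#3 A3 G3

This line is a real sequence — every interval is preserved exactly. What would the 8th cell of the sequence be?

Unit = 3 notes; the statements start on D5, A4, E4, B3, F#3, moving down a 4th each time.
Extending down a 4th: C#3 → G#2 → D#2.
Statement 8 starts on D#2 and keeps the same exact contour: D#2 F#2 E2.

D#2 F#2 E2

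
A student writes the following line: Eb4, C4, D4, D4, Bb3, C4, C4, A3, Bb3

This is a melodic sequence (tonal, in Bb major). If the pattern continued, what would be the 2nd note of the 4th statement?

With 3-note cells, note 2 of each statement runs C4, Bb3, A3.
Each moves down a 2nd; the next is G3.

G3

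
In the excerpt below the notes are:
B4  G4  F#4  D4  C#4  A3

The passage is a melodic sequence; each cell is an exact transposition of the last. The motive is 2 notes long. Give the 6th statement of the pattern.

A#2 F#2

Unit = 2 notes; the statements start on B4, F#4, C#4, moving down a 4th each time.
Carrying on: G#3 → D#3 → A#2.
Statement 6 starts on A#2 and keeps the same exact contour: A#2 F#2.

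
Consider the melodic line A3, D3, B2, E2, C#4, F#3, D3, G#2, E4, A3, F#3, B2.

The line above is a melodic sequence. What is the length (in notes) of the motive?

4

12 notes total. Splitting into 3 groups of 4:
A3 D3 B2 E2 | C#4 F#3 D3 G#2 | E4 A3 F#3 B2
That's a consistent up a 3rd shift per cell, and no other grouping gives one.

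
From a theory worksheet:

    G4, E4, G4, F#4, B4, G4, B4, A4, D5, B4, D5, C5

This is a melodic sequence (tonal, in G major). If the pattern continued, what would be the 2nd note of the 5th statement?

F#5

Grouping in 4s, the 2nd note of each cell is E4, G4, B4.
Each moves up a 3rd. Continuing: D5 → F#5.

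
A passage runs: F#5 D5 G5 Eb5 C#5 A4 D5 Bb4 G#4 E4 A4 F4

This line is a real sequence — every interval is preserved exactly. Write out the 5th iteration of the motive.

A#3 F#3 B3 G3

The 4-note cells begin on F#5, C#5, G#4 — each down a 4th from the last.
Carrying on: D#4 → A#3.
Statement 5 starts on A#3 and keeps the same exact contour: A#3 F#3 B3 G3.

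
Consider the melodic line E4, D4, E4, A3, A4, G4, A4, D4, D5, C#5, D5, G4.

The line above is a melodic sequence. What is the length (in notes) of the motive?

Try groups of 4 (3 cells in 12 notes):
E4 D4 E4 A3 | A4 G4 A4 D4 | D5 C#5 D5 G4
That's a consistent up a 4th shift per cell, and no other grouping gives one.

4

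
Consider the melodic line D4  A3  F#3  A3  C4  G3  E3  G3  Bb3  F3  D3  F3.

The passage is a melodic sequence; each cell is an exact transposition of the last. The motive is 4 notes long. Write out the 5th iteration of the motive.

Taking 4-note groups, the heads are D4, C4, Bb3: the pattern moves down a 2nd.
Carrying on: Ab3 → Gb3.
Statement 5 starts on Gb3 and keeps the same exact contour: Gb3 Db3 Bb2 Db3.

Gb3 Db3 Bb2 Db3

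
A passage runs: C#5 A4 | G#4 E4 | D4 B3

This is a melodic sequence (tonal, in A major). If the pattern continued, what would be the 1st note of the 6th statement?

B2

With 2-note cells, note 1 of each statement runs C#5, G#4, D4.
Each moves down a 4th. Continuing: A3 → E3 → B2.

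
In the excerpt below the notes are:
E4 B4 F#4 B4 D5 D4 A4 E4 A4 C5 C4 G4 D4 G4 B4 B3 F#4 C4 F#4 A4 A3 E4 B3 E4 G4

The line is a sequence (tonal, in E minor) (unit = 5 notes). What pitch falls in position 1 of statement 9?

D3

The unit is 5 notes. Position-1 pitches of the 5 shown cells: E4, D4, C4, B3, A3.
Extending down a 2nd: G3 → F#3 → E3 → D3.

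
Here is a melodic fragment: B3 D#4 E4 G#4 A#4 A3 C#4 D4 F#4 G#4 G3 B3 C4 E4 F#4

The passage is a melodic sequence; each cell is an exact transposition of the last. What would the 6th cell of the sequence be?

With a 5-note motive the entries are B3, A3, G3, each down a 2nd from the previous.
Extending down a 2nd: F3 → Eb3 → Db3.
Statement 6 starts on Db3 and keeps the same exact contour: Db3 F3 Gb3 Bb3 C4.

Db3 F3 Gb3 Bb3 C4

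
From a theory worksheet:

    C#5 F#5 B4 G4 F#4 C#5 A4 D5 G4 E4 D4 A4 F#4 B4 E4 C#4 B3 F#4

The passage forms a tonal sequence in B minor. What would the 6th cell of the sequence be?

The 6-note cells begin on C#5, A4, F#4 — each down a 3rd from the last.
Carrying on: D4 → B3 → G3.
So cell 6 is G3 C#4 F#3 D3 C#3 G3.

G3 C#4 F#3 D3 C#3 G3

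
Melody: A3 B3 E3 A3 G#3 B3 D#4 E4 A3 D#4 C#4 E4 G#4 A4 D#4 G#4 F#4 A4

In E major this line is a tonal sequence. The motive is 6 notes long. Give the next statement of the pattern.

Unit = 6 notes; the statements start on A3, D#4, G#4, moving up a 4th each time.
So cell 4 is C#5 D#5 G#4 C#5 B4 D#5.

C#5 D#5 G#4 C#5 B4 D#5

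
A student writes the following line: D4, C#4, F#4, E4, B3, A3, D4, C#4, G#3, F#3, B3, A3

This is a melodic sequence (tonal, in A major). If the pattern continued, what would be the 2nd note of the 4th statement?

With 4-note cells, note 2 of each statement runs C#4, A3, F#3.
From F#3, down a 3rd gives D3.

D3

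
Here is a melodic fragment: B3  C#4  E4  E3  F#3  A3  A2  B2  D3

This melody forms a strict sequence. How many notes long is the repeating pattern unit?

3

There are 9 notes; a 3-note unit gives 3 cells:
B3 C#4 E4 | E3 F#3 A3 | A2 B2 D3
That's a consistent down a 5th shift per cell, and no other grouping gives one.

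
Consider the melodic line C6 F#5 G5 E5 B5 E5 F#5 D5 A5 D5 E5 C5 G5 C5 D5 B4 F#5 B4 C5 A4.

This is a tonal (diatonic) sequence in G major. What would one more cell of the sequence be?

Taking 4-note groups, the heads are C6, B5, A5, G5, F#5: the pattern moves down a 2nd.
So cell 6 is E5 A4 B4 G4.

E5 A4 B4 G4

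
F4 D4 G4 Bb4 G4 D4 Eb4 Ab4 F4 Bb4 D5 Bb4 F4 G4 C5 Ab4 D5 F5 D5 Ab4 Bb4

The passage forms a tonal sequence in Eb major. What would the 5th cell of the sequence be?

G5 Eb5 Ab5 C6 Ab5 Eb5 F5

Unit = 7 notes; the statements start on F4, Ab4, C5, moving up a 3rd each time.
Extending up a 3rd: Eb5 → G5.
Statement 5 starts on G5 and keeps the same diatonic contour: G5 Eb5 Ab5 C6 Ab5 Eb5 F5.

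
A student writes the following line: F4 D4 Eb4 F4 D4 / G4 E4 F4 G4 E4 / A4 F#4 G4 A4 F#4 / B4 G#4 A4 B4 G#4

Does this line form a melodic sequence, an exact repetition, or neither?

sequence

Each 5-note cell is the previous one transposed up a 2nd.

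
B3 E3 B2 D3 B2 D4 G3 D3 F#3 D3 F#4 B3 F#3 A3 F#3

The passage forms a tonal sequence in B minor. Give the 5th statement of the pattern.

Unit = 5 notes; the statements start on B3, D4, F#4, moving up a 3rd each time.
Extending up a 3rd: A4 → C#5.
So cell 5 is C#5 F#4 C#4 E4 C#4.

C#5 F#4 C#4 E4 C#4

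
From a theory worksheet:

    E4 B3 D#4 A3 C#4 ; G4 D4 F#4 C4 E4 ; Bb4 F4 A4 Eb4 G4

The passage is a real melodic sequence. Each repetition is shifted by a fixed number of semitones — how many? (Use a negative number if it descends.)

With a 5-note motive the entries are E4, G4, Bb4, each up a 3rd from the previous.
Counting half-steps from E4 to G4: 3.

3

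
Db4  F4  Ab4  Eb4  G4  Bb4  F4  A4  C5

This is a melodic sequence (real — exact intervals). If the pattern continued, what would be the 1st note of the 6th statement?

Grouping in 3s, the 1st note of each cell is Db4, Eb4, F4.
Each moves up a 2nd. Continuing: G4 → A4 → B4.

B4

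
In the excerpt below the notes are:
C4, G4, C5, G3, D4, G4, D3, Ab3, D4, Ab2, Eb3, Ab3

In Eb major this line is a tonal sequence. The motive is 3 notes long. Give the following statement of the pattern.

The 3-note cells begin on C4, G3, D3, Ab2 — each down a 4th from the last.
Statement 5 starts on Eb2 and keeps the same diatonic contour: Eb2 Bb2 Eb3.

Eb2 Bb2 Eb3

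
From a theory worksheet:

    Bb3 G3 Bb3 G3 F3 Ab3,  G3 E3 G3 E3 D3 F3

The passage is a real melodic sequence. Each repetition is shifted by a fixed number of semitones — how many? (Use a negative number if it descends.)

With a 6-note motive the entries are Bb3, G3, each down a 3rd from the previous.
Bb3 to G3 spans -3 semitones.

-3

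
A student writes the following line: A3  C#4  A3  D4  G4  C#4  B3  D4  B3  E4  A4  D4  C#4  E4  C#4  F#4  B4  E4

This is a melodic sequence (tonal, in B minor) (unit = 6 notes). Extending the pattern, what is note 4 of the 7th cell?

The unit is 6 notes. Position-4 pitches of the 3 shown cells: D4, E4, F#4.
Extending up a 2nd: G4 → A4 → B4 → C#5.

C#5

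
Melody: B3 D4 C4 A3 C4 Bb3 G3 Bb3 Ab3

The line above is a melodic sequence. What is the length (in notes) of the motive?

9 notes total. Splitting into 3 groups of 3:
B3 D4 C4 | A3 C4 Bb3 | G3 Bb3 Ab3
Each cell is the previous one down a 2nd — so the unit is 3 notes.

3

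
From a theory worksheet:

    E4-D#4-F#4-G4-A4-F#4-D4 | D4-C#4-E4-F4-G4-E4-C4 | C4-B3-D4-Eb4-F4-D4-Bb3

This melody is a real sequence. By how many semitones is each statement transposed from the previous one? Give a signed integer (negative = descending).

-2

With a 7-note motive the entries are E4, D4, C4, each down a 2nd from the previous.
E4→D4 is 62 − 64 = -2 semitones.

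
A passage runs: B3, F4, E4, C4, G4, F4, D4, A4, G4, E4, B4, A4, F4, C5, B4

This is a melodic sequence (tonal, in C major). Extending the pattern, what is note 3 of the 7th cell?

The unit is 3 notes. Position-3 pitches of the 5 shown cells: E4, F4, G4, A4, B4.
Extending up a 2nd: C5 → D5.

D5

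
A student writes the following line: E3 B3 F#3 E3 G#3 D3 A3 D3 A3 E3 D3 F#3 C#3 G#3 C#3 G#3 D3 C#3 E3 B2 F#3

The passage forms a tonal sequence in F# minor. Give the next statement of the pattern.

Taking 7-note groups, the heads are E3, D3, C#3: the pattern moves down a 2nd.
From B2 the diatonic shape gives B2 F#3 C#3 B2 D3 A2 E3.

B2 F#3 C#3 B2 D3 A2 E3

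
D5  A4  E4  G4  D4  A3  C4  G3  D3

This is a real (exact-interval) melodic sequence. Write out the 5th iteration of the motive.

Bb2 F2 C2

Unit = 3 notes; the statements start on D5, G4, C4, moving down a 5th each time.
Continuing the starts: F3 → Bb2.
Statement 5 starts on Bb2 and keeps the same exact contour: Bb2 F2 C2.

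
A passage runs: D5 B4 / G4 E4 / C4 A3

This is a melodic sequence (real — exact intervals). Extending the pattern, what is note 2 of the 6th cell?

With 2-note cells, note 2 of each statement runs B4, E4, A3.
Extending down a 5th: D3 → G2 → C2.

C2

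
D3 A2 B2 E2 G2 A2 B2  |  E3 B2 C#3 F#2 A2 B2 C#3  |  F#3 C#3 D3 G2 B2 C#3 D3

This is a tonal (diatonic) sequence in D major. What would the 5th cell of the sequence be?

Unit = 7 notes; the statements start on D3, E3, F#3, moving up a 2nd each time.
Extending up a 2nd: G3 → A3.
From A3 the diatonic shape gives A3 E3 F#3 B2 D3 E3 F#3.

A3 E3 F#3 B2 D3 E3 F#3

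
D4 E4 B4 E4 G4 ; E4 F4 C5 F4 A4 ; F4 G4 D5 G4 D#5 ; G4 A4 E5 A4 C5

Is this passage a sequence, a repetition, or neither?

neither

Note 5 of cell 3 is D#5; if this were a sequence it would be B4. No unit length gives a consistent transposition pattern.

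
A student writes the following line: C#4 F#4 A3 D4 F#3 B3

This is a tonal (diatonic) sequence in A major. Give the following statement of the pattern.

D3 G#3

With a 2-note motive the entries are C#4, A3, F#3, each down a 3rd from the previous.
So cell 4 is D3 G#3.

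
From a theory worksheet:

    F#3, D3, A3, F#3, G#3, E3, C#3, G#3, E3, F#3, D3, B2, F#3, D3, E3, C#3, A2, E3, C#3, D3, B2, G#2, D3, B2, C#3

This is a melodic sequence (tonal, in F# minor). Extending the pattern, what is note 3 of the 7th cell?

The unit is 5 notes. Position-3 pitches of the 5 shown cells: A3, G#3, F#3, E3, D3.
Each moves down a 2nd. Continuing: C#3 → B2.

B2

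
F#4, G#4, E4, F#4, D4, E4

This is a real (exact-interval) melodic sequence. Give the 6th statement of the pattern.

The 2-note cells begin on F#4, E4, D4 — each down a 2nd from the last.
Carrying on: C4 → Bb3 → Ab3.
So cell 6 is Ab3 Bb3.

Ab3 Bb3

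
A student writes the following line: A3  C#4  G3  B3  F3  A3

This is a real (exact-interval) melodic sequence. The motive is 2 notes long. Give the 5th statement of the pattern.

With a 2-note motive the entries are A3, G3, F3, each down a 2nd from the previous.
Carrying on: Eb3 → Db3.
Statement 5 starts on Db3 and keeps the same exact contour: Db3 F3.

Db3 F3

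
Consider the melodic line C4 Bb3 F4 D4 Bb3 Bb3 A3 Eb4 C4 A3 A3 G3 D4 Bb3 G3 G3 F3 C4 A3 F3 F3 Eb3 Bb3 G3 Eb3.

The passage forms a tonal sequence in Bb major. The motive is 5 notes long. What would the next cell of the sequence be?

With a 5-note motive the entries are C4, Bb3, A3, G3, F3, each down a 2nd from the previous.
So cell 6 is Eb3 D3 A3 F3 D3.

Eb3 D3 A3 F3 D3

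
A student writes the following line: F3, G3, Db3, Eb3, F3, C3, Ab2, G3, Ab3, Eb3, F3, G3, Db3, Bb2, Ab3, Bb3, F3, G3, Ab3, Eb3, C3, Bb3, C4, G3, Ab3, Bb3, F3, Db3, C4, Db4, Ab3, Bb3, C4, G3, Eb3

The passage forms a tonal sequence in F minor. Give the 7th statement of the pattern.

Taking 7-note groups, the heads are F3, G3, Ab3, Bb3, C4: the pattern moves up a 2nd.
Carrying on: Db4 → Eb4.
So cell 7 is Eb4 F4 C4 Db4 Eb4 Bb3 G3.

Eb4 F4 C4 Db4 Eb4 Bb3 G3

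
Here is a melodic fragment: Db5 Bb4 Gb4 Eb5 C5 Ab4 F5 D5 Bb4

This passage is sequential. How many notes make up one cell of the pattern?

9 notes total. Splitting into 3 groups of 3:
Db5 Bb4 Gb4 | Eb5 C5 Ab4 | F5 D5 Bb4
Every group is a transposition up a 2nd of the one before; no shorter unit works.

3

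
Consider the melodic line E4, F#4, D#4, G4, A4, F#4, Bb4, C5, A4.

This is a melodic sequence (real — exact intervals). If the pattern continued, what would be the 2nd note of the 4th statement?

Eb5

Grouping in 3s, the 2nd note of each cell is F#4, A4, C5.
Each moves up a 3rd; the next is Eb5.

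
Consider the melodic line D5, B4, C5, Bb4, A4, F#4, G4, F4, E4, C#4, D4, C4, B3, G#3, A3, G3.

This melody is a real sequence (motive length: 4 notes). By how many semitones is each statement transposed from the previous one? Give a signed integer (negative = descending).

-5

The 4-note cells begin on D5, A4, E4, B3 — each down a 4th from the last.
D5 to A4 spans -5 semitones.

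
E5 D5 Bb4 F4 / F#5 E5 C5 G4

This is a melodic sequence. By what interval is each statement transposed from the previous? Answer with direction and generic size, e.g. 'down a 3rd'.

Unit = 4 notes; the statements start on E5, F#5, moving up a 2nd each time.
E5 to F#5 is up a 2nd.

up a 2nd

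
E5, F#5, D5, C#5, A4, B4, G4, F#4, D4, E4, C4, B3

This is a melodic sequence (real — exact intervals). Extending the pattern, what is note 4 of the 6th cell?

With 4-note cells, note 4 of each statement runs C#5, F#4, B3.
Carrying that down a 5th forward: E3 → A2 → D2.

D2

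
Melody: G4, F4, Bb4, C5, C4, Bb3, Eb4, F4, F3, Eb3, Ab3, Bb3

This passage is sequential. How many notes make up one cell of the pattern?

4

There are 12 notes; a 4-note unit gives 3 cells:
G4 F4 Bb4 C5 | C4 Bb3 Eb4 F4 | F3 Eb3 Ab3 Bb3
Every group is a transposition down a 5th of the one before; no shorter unit works.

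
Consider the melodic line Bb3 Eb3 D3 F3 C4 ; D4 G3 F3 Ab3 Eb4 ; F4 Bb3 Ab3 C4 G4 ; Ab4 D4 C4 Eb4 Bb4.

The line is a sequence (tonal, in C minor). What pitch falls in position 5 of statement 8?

The unit is 5 notes. Position-5 pitches of the 4 shown cells: C4, Eb4, G4, Bb4.
Carrying that up a 3rd forward: D5 → F5 → Ab5 → C6.

C6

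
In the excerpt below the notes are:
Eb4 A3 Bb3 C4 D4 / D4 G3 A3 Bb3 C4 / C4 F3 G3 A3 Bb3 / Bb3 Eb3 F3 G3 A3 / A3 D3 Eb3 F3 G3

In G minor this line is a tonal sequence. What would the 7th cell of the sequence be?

F3 Bb2 C3 D3 Eb3

With a 5-note motive the entries are Eb4, D4, C4, Bb3, A3, each down a 2nd from the previous.
Extending down a 2nd: G3 → F3.
Statement 7 starts on F3 and keeps the same diatonic contour: F3 Bb2 C3 D3 Eb3.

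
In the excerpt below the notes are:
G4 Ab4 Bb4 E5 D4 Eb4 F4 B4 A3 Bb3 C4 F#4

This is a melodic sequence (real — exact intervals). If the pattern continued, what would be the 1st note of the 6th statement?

F#2

Grouping in 4s, the 1st note of each cell is G4, D4, A3.
Carrying that down a 4th forward: E3 → B2 → F#2.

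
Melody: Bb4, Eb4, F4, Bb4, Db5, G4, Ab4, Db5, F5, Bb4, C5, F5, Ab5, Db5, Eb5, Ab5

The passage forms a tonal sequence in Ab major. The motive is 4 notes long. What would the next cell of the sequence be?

C6 F5 G5 C6

Unit = 4 notes; the statements start on Bb4, Db5, F5, Ab5, moving up a 3rd each time.
Statement 5 starts on C6 and keeps the same diatonic contour: C6 F5 G5 C6.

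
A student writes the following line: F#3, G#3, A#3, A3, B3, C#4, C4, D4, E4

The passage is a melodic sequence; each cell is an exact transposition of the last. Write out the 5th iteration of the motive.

Taking 3-note groups, the heads are F#3, A3, C4: the pattern moves up a 3rd.
Continuing the starts: Eb4 → Gb4.
From Gb4 the exact shape gives Gb4 Ab4 Bb4.

Gb4 Ab4 Bb4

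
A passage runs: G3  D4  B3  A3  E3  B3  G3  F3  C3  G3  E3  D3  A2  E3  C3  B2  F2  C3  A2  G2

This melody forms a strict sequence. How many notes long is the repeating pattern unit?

Try groups of 4 (5 cells in 20 notes):
G3 D4 B3 A3 | E3 B3 G3 F3 | C3 G3 E3 D3 | A2 E3 C3 B2 | F2 C3 A2 G2
That's a consistent down a 3rd shift per cell, and no other grouping gives one.

4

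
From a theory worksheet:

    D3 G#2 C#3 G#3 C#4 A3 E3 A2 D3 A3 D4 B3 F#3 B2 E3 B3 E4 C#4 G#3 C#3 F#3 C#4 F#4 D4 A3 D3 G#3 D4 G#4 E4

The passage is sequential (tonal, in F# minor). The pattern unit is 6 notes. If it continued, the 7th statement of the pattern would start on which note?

Unit = 6 notes; the statements start on D3, E3, F#3, G#3, A3, moving up a 2nd each time.
Continuing: B3 → C#4. Statement 7 starts on C#4.

C#4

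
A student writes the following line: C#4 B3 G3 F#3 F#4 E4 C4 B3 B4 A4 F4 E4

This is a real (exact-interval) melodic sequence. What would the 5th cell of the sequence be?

The 4-note cells begin on C#4, F#4, B4 — each up a 4th from the last.
Extending up a 4th: E5 → A5.
So cell 5 is A5 G5 Eb5 D5.

A5 G5 Eb5 D5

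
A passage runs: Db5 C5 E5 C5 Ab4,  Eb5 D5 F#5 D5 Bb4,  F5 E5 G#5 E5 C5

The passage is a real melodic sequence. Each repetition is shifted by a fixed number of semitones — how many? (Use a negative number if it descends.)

Taking 5-note groups, the heads are Db5, Eb5, F5: the pattern moves up a 2nd.
Db5 to Eb5 spans +2 semitones.

2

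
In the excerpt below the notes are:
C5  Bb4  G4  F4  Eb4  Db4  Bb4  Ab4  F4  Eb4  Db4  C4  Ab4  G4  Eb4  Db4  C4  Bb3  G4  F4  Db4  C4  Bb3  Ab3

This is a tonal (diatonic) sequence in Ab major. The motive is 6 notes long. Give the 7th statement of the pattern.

Taking 6-note groups, the heads are C5, Bb4, Ab4, G4: the pattern moves down a 2nd.
Continuing the starts: F4 → Eb4 → Db4.
From Db4 the diatonic shape gives Db4 C4 Ab3 G3 F3 Eb3.

Db4 C4 Ab3 G3 F3 Eb3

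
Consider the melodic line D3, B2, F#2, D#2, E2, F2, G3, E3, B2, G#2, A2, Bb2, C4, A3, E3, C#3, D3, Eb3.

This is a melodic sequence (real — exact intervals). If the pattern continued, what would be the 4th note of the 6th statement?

E4

With 6-note cells, note 4 of each statement runs D#2, G#2, C#3.
Each moves up a 4th. Continuing: F#3 → B3 → E4.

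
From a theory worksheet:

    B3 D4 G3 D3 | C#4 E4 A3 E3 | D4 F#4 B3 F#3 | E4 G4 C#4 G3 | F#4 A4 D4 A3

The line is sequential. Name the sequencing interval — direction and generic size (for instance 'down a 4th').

up a 2nd

Unit = 4 notes; the statements start on B3, C#4, D4, E4, F#4, moving up a 2nd each time.
B3 to C#4 is up a 2nd.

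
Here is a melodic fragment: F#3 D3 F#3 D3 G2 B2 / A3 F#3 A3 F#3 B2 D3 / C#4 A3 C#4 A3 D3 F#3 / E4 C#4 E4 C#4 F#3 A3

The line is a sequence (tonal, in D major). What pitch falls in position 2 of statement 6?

The unit is 6 notes. Position-2 pitches of the 4 shown cells: D3, F#3, A3, C#4.
Each moves up a 3rd. Continuing: E4 → G4.

G4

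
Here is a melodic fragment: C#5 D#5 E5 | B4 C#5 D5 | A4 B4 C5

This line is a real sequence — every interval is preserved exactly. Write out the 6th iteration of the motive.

Eb4 F4 Gb4

Unit = 3 notes; the statements start on C#5, B4, A4, moving down a 2nd each time.
Carrying on: G4 → F4 → Eb4.
Statement 6 starts on Eb4 and keeps the same exact contour: Eb4 F4 Gb4.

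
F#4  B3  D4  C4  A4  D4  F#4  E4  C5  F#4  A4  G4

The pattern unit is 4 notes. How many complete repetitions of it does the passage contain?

12 notes in groups of 4 gives 12/4 = 3 statements.
Starts: F#4, A4, C5 — each up a 3rd.

3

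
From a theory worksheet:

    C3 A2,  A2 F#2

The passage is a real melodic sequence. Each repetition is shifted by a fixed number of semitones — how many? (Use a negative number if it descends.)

-3

The 2-note cells begin on C3, A2 — each down a 3rd from the last.
C3 to A2 spans -3 semitones.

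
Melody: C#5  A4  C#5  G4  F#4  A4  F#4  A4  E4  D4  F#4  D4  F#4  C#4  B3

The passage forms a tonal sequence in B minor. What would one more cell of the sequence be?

The 5-note cells begin on C#5, A4, F#4 — each down a 3rd from the last.
From D4 the diatonic shape gives D4 B3 D4 A3 G3.

D4 B3 D4 A3 G3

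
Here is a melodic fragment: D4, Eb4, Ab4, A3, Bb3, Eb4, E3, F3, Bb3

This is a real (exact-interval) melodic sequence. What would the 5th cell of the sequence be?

F#2 G2 C3

With a 3-note motive the entries are D4, A3, E3, each down a 4th from the previous.
Carrying on: B2 → F#2.
Statement 5 starts on F#2 and keeps the same exact contour: F#2 G2 C3.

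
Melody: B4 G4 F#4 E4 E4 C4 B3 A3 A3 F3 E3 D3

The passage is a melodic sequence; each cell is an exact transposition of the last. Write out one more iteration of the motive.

D3 Bb2 A2 G2

With a 4-note motive the entries are B4, E4, A3, each down a 5th from the previous.
From D3 the exact shape gives D3 Bb2 A2 G2.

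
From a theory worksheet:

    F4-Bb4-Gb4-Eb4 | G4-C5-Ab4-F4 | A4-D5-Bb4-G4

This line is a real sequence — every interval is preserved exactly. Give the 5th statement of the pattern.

With a 4-note motive the entries are F4, G4, A4, each up a 2nd from the previous.
Carrying on: B4 → C#5.
Statement 5 starts on C#5 and keeps the same exact contour: C#5 F#5 D5 B4.

C#5 F#5 D5 B4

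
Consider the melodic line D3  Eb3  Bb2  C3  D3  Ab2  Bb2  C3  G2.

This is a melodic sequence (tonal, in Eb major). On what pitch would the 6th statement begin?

F2

Unit = 3 notes; the statements start on D3, C3, Bb2, moving down a 2nd each time.
Extending the heads down a 2nd: Ab2 → G2 → F2.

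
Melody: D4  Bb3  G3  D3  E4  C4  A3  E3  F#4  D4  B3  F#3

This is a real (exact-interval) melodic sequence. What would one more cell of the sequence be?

With a 4-note motive the entries are D4, E4, F#4, each up a 2nd from the previous.
From G#4 the exact shape gives G#4 E4 C#4 G#3.

G#4 E4 C#4 G#3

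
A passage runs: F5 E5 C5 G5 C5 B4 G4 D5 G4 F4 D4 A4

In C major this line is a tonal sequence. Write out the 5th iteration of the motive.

With a 4-note motive the entries are F5, C5, G4, each down a 4th from the previous.
Carrying on: D4 → A3.
From A3 the diatonic shape gives A3 G3 E3 B3.

A3 G3 E3 B3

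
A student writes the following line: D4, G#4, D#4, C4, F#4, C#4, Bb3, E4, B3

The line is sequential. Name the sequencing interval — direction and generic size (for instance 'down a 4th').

The 3-note cells begin on D4, C4, Bb3 — each down a 2nd from the last.
From D4 to C4: down a 2nd.

down a 2nd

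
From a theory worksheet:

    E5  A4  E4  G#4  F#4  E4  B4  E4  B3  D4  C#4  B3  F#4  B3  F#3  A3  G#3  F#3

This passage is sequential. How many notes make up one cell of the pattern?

6

18 notes total. Splitting into 3 groups of 6:
E5 A4 E4 G#4 F#4 E4 | B4 E4 B3 D4 C#4 B3 | F#4 B3 F#3 A3 G#3 F#3
That's a consistent down a 4th shift per cell, and no other grouping gives one.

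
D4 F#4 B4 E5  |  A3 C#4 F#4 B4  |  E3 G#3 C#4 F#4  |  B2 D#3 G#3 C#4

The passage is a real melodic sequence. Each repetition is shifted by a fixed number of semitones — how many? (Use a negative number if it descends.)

With a 4-note motive the entries are D4, A3, E3, B2, each down a 4th from the previous.
Counting half-steps from D4 to A3: -5.

-5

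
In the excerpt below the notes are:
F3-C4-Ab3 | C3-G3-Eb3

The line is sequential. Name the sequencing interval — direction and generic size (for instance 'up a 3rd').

down a 4th

With a 3-note motive the entries are F3, C3, each down a 4th from the previous.
F3 to C3 is down a 4th.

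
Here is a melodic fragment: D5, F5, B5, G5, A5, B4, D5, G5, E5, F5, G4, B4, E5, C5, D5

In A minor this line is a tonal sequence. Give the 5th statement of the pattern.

C4 E4 A4 F4 G4

The 5-note cells begin on D5, B4, G4 — each down a 3rd from the last.
Carrying on: E4 → C4.
So cell 5 is C4 E4 A4 F4 G4.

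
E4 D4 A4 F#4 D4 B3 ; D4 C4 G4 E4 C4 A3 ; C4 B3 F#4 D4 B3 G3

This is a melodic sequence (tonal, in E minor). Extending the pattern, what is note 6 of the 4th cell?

Grouping in 6s, the 6th note of each cell is B3, A3, G3.
From G3, down a 2nd gives F#3.

F#3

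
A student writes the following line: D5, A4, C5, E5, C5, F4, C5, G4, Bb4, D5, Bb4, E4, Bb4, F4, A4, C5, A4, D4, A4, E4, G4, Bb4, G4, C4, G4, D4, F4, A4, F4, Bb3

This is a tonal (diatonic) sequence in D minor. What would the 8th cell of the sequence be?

Unit = 6 notes; the statements start on D5, C5, Bb4, A4, G4, moving down a 2nd each time.
Continuing the starts: F4 → E4 → D4.
So cell 8 is D4 A3 C4 E4 C4 F3.

D4 A3 C4 E4 C4 F3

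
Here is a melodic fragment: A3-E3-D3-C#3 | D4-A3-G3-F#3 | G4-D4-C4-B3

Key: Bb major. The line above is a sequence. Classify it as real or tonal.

Each cell has the same semitone pattern (-5, -2, -1) — intervals are preserved exactly.
And E3 lies outside Bb major, so the sequence is real rather than tonal.

real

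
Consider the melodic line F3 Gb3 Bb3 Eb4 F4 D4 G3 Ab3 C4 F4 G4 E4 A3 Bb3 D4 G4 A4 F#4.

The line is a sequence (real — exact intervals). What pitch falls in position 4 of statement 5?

Grouping in 6s, the 4th note of each cell is Eb4, F4, G4.
Carrying that up a 2nd forward: A4 → B4.

B4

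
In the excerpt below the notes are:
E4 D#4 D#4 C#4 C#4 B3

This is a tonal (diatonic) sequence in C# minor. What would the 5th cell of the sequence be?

A3 G#3

With a 2-note motive the entries are E4, D#4, C#4, each down a 2nd from the previous.
Carrying on: B3 → A3.
From A3 the diatonic shape gives A3 G#3.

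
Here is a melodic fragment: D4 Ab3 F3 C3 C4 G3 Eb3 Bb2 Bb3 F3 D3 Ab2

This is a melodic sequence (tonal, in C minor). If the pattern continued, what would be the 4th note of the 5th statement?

Grouping in 4s, the 4th note of each cell is C3, Bb2, Ab2.
Extending down a 2nd: G2 → F2.

F2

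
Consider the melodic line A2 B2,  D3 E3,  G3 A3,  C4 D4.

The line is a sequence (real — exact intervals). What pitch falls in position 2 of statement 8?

With 2-note cells, note 2 of each statement runs B2, E3, A3, D4.
Each moves up a 4th. Continuing: G4 → C5 → F5 → Bb5.

Bb5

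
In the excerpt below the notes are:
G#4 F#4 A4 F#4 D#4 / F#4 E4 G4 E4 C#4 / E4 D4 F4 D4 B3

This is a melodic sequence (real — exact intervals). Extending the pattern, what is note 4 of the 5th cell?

Bb3

With 5-note cells, note 4 of each statement runs F#4, E4, D4.
Extending down a 2nd: C4 → Bb3.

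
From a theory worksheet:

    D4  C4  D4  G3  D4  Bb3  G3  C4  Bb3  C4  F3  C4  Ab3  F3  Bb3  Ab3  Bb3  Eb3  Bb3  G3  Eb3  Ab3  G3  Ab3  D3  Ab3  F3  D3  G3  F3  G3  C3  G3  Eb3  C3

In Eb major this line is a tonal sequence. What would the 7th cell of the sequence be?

Taking 7-note groups, the heads are D4, C4, Bb3, Ab3, G3: the pattern moves down a 2nd.
Continuing the starts: F3 → Eb3.
From Eb3 the diatonic shape gives Eb3 D3 Eb3 Ab2 Eb3 C3 Ab2.

Eb3 D3 Eb3 Ab2 Eb3 C3 Ab2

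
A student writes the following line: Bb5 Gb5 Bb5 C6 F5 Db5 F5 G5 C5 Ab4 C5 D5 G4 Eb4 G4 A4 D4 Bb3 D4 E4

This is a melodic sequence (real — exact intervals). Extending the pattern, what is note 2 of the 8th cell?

With 4-note cells, note 2 of each statement runs Gb5, Db5, Ab4, Eb4, Bb3.
Carrying that down a 4th forward: F3 → C3 → G2.

G2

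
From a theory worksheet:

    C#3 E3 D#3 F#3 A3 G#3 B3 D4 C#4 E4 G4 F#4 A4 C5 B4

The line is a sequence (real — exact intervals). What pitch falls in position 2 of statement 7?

The unit is 3 notes. Position-2 pitches of the 5 shown cells: E3, A3, D4, G4, C5.
Each moves up a 4th. Continuing: F5 → Bb5.

Bb5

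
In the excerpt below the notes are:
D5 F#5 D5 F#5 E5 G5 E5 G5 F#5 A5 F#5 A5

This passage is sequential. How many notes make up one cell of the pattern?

Try groups of 4 (3 cells in 12 notes):
D5 F#5 D5 F#5 | E5 G5 E5 G5 | F#5 A5 F#5 A5
That's a consistent up a 2nd shift per cell, and no other grouping gives one.

4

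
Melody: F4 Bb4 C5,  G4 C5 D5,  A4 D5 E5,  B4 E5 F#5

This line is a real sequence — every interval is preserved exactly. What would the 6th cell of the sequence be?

D#5 G#5 A#5

The 3-note cells begin on F4, G4, A4, B4 — each up a 2nd from the last.
Continuing the starts: C#5 → D#5.
So cell 6 is D#5 G#5 A#5.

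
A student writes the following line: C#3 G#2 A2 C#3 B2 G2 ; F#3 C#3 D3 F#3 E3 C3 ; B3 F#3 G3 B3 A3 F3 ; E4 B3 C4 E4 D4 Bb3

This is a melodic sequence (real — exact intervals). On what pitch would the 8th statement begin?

C6

The 6-note cells begin on C#3, F#3, B3, E4 — each up a 4th from the last.
Extending the heads up a 4th: A4 → D5 → G5 → C6.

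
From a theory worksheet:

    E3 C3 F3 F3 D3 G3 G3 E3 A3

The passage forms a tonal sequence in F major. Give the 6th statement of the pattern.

The 3-note cells begin on E3, F3, G3 — each up a 2nd from the last.
Extending up a 2nd: A3 → Bb3 → C4.
From C4 the diatonic shape gives C4 A3 D4.

C4 A3 D4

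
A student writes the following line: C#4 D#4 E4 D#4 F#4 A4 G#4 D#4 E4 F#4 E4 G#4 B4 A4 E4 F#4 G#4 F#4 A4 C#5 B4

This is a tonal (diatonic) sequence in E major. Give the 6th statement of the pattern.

A4 B4 C#5 B4 D#5 F#5 E5

Unit = 7 notes; the statements start on C#4, D#4, E4, moving up a 2nd each time.
Continuing the starts: F#4 → G#4 → A4.
Statement 6 starts on A4 and keeps the same diatonic contour: A4 B4 C#5 B4 D#5 F#5 E5.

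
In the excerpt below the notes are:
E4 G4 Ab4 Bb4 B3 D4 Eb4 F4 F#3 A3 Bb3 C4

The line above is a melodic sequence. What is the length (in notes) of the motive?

4

12 notes total. Splitting into 3 groups of 4:
E4 G4 Ab4 Bb4 | B3 D4 Eb4 F4 | F#3 A3 Bb3 C4
That's a consistent down a 4th shift per cell, and no other grouping gives one.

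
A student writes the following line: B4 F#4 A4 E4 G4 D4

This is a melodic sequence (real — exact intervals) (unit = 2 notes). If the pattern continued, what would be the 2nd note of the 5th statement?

The unit is 2 notes. Position-2 pitches of the 3 shown cells: F#4, E4, D4.
Carrying that down a 2nd forward: C4 → Bb3.

Bb3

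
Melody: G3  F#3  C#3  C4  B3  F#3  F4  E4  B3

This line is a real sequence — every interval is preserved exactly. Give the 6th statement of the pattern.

Ab5 G5 D5

With a 3-note motive the entries are G3, C4, F4, each up a 4th from the previous.
Extending up a 4th: Bb4 → Eb5 → Ab5.
From Ab5 the exact shape gives Ab5 G5 D5.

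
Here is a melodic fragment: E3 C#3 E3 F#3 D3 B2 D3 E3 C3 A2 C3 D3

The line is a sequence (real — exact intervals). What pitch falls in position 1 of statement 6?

Gb2

Grouping in 4s, the 1st note of each cell is E3, D3, C3.
Carrying that down a 2nd forward: Bb2 → Ab2 → Gb2.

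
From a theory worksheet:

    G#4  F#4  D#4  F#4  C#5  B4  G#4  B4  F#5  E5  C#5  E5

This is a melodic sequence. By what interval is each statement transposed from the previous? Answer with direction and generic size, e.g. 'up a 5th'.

The 4-note cells begin on G#4, C#5, F#5 — each up a 4th from the last.
From G#4 to C#5: up a 4th.

up a 4th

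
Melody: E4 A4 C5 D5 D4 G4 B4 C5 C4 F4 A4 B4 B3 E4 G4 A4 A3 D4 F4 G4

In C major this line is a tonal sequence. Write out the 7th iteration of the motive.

The 4-note cells begin on E4, D4, C4, B3, A3 — each down a 2nd from the last.
Continuing the starts: G3 → F3.
From F3 the diatonic shape gives F3 B3 D4 E4.

F3 B3 D4 E4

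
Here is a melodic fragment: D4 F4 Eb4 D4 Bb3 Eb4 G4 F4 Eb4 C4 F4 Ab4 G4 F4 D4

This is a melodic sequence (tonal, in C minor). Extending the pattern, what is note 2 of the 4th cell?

Bb4

With 5-note cells, note 2 of each statement runs F4, G4, Ab4.
From Ab4, up a 2nd gives Bb4.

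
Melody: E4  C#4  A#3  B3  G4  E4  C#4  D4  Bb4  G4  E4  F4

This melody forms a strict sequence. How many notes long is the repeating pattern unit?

Try groups of 4 (3 cells in 12 notes):
E4 C#4 A#3 B3 | G4 E4 C#4 D4 | Bb4 G4 E4 F4
That's a consistent up a 3rd shift per cell, and no other grouping gives one.

4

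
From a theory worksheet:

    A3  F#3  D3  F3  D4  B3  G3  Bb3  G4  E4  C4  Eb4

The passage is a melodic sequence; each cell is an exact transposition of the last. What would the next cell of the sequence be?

Unit = 4 notes; the statements start on A3, D4, G4, moving up a 4th each time.
From C5 the exact shape gives C5 A4 F4 Ab4.

C5 A4 F4 Ab4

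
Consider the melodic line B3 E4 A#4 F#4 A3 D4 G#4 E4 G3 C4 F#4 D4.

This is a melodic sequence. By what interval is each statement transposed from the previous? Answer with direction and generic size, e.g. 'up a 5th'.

down a 2nd

The 4-note cells begin on B3, A3, G3 — each down a 2nd from the last.
B3 to A3 is down a 2nd.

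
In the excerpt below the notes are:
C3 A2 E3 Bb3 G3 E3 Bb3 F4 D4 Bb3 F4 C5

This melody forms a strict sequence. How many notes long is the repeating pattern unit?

4

There are 12 notes; a 4-note unit gives 3 cells:
C3 A2 E3 Bb3 | G3 E3 Bb3 F4 | D4 Bb3 F4 C5
Each cell is the previous one up a 5th — so the unit is 4 notes.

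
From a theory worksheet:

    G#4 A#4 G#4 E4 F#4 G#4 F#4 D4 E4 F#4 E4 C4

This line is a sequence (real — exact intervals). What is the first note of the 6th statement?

The 4-note cells begin on G#4, F#4, E4 — each down a 2nd from the last.
Continuing: D4 → C4 → Bb3. Statement 6 starts on Bb3.

Bb3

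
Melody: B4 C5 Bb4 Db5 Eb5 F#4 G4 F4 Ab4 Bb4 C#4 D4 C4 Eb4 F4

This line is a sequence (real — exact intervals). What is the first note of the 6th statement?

With a 5-note motive the entries are B4, F#4, C#4, each down a 4th from the previous.
Continuing: G#3 → D#3 → A#2. Statement 6 starts on A#2.

A#2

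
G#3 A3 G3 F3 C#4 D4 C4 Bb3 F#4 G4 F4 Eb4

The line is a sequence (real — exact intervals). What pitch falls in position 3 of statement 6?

Ab5

The unit is 4 notes. Position-3 pitches of the 3 shown cells: G3, C4, F4.
Carrying that up a 4th forward: Bb4 → Eb5 → Ab5.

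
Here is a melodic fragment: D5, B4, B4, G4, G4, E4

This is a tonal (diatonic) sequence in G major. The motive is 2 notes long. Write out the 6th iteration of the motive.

A3 F#3

Taking 2-note groups, the heads are D5, B4, G4: the pattern moves down a 3rd.
Extending down a 3rd: E4 → C4 → A3.
From A3 the diatonic shape gives A3 F#3.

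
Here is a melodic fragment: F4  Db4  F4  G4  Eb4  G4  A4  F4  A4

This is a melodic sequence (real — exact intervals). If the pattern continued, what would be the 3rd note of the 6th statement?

D#5

With 3-note cells, note 3 of each statement runs F4, G4, A4.
Carrying that up a 2nd forward: B4 → C#5 → D#5.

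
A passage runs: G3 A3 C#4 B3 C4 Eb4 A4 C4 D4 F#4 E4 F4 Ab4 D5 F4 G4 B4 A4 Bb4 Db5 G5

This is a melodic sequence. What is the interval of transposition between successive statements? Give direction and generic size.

Unit = 7 notes; the statements start on G3, C4, F4, moving up a 4th each time.
From G3 to C4: up a 4th.

up a 4th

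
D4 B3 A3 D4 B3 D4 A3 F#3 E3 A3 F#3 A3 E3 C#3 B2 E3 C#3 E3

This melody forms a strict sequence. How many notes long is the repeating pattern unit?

6

18 notes total. Splitting into 3 groups of 6:
D4 B3 A3 D4 B3 D4 | A3 F#3 E3 A3 F#3 A3 | E3 C#3 B2 E3 C#3 E3
Every group is a transposition down a 4th of the one before; no shorter unit works.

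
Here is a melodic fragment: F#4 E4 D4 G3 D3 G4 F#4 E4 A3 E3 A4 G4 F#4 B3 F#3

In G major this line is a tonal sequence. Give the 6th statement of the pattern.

D5 C5 B4 E4 B3

Taking 5-note groups, the heads are F#4, G4, A4: the pattern moves up a 2nd.
Continuing the starts: B4 → C5 → D5.
So cell 6 is D5 C5 B4 E4 B3.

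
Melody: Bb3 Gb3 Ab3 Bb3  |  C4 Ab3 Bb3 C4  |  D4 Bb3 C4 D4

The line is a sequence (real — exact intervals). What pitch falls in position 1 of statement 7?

The unit is 4 notes. Position-1 pitches of the 3 shown cells: Bb3, C4, D4.
Carrying that up a 2nd forward: E4 → F#4 → G#4 → A#4.

A#4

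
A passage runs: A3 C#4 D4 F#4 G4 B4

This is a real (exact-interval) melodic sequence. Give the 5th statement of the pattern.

The 2-note cells begin on A3, D4, G4 — each up a 4th from the last.
Carrying on: C5 → F5.
Statement 5 starts on F5 and keeps the same exact contour: F5 A5.

F5 A5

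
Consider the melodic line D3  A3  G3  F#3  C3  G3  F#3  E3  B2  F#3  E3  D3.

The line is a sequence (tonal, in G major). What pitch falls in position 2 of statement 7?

B2

Grouping in 4s, the 2nd note of each cell is A3, G3, F#3.
Each moves down a 2nd. Continuing: E3 → D3 → C3 → B2.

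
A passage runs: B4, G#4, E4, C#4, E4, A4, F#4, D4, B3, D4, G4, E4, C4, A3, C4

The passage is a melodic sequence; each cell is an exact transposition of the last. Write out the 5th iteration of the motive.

Eb4 C4 Ab3 F3 Ab3

With a 5-note motive the entries are B4, A4, G4, each down a 2nd from the previous.
Carrying on: F4 → Eb4.
From Eb4 the exact shape gives Eb4 C4 Ab3 F3 Ab3.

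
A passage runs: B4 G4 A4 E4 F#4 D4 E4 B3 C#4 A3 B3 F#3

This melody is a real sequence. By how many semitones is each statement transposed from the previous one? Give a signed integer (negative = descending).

-5

Taking 4-note groups, the heads are B4, F#4, C#4: the pattern moves down a 4th.
B4 to F#4 spans -5 semitones.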